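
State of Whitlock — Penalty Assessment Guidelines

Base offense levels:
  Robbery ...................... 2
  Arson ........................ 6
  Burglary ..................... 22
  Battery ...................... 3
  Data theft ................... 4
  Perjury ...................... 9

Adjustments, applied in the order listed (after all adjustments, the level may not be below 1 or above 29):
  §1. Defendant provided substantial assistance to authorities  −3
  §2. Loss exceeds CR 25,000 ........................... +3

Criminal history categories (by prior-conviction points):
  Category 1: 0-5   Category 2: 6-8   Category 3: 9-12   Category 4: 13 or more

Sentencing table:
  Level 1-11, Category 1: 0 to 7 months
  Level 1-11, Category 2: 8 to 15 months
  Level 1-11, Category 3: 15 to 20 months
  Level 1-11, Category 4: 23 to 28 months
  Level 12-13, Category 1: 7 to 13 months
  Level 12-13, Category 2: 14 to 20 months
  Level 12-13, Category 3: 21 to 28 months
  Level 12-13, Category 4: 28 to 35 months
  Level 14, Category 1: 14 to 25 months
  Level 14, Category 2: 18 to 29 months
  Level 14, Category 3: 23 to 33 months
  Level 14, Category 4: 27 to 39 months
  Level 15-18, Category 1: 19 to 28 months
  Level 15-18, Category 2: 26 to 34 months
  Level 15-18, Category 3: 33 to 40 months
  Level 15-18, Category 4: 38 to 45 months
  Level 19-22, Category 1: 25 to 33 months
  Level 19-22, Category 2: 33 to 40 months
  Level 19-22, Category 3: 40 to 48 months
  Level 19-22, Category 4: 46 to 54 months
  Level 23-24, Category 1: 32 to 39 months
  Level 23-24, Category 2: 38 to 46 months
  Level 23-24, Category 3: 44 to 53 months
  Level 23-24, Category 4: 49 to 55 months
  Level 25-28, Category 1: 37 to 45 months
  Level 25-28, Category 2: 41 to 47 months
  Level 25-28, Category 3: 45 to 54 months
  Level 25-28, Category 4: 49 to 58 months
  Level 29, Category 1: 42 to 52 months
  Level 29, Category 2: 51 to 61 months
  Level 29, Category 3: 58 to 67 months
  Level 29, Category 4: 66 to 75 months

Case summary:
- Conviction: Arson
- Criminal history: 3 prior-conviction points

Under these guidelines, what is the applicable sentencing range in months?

Base offense level for arson: 6.
Final offense level: 6.
Criminal history: 3 prior points → Category 1 (0-5).
Level 6 falls in the 1-11 band.
Grid: Level 1-11 × Category 1 = 0-7 months.

0-7 months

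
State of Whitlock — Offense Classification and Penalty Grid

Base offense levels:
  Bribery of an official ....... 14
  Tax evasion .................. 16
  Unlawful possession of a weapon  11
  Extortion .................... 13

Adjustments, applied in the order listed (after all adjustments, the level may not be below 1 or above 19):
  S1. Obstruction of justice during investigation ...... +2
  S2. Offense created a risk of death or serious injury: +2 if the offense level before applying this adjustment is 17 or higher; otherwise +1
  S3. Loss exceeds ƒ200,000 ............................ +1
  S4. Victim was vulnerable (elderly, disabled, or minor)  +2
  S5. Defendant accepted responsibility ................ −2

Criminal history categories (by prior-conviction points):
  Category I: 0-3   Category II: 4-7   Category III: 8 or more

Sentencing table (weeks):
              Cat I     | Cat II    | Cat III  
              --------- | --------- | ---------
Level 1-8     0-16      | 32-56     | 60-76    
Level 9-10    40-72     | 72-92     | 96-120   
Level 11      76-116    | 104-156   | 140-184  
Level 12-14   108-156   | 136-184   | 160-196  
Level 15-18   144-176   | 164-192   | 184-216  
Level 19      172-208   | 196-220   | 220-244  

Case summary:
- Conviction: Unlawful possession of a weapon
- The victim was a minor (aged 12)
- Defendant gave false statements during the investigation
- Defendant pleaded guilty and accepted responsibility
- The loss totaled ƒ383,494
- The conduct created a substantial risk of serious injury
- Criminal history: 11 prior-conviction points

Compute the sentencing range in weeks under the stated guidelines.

184-216 weeks

Base offense level for unlawful possession of a weapon: 11.
S1 applies: 11 + 2 = 13.
S2 applies (level before this adjustment is 13 < 17, so +1): 13 + 1 = 14.
S3 applies: 14 + 1 = 15.
S4 applies: 15 + 2 = 17.
S5 applies: 17 − 2 = 15.
Final offense level: 15.
Criminal history: 11 prior points → Category III (8+).
Level 15 falls in the 15-18 band.
Grid: Level 15-18 × Category III = 184-216 weeks.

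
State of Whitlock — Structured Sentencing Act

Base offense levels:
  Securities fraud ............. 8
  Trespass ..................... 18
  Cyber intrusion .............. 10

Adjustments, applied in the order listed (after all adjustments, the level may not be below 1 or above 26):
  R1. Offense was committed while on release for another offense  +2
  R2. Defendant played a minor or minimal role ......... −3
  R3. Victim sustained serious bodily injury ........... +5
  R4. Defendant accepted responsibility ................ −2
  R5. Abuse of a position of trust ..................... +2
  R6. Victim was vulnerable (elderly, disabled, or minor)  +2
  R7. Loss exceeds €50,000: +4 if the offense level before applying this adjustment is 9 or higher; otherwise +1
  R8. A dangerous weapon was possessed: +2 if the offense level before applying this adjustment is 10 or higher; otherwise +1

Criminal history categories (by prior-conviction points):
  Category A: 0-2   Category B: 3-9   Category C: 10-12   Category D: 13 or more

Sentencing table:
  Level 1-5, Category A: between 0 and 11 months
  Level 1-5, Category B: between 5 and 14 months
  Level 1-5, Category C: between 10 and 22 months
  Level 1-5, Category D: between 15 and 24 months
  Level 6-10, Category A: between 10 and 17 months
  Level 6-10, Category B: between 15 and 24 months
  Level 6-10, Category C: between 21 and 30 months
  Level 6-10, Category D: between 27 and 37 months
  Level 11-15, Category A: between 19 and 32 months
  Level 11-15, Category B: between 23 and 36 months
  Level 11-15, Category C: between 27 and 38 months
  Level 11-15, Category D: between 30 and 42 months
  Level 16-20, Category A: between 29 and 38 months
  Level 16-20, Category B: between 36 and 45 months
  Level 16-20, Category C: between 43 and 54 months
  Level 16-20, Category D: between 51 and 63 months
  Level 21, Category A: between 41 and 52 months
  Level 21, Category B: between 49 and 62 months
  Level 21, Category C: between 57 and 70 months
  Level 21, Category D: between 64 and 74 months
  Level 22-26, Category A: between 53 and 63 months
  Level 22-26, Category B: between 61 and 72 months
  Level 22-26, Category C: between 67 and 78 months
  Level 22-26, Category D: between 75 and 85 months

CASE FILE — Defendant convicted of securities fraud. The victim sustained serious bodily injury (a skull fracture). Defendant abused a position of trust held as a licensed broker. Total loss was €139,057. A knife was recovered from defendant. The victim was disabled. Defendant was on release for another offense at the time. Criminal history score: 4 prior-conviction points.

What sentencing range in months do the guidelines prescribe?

61-72 months

Base offense level for securities fraud: 8.
R1 applies: 8 + 2 = 10.
R3 applies: 10 + 5 = 15.
R4 does not apply.
R5 applies: 15 + 2 = 17.
R6 applies: 17 + 2 = 19.
R7 applies (level before this adjustment is 19 ≥ 9, so +4): 19 + 4 = 23.
R8 applies (level before this adjustment is 23 ≥ 10, so +2): 23 + 2 = 25.
Final offense level: 25.
Criminal history: 4 prior points → Category B (3-9).
Level 25 falls in the 22-26 band.
Grid: Level 22-26 × Category B = 61-72 months.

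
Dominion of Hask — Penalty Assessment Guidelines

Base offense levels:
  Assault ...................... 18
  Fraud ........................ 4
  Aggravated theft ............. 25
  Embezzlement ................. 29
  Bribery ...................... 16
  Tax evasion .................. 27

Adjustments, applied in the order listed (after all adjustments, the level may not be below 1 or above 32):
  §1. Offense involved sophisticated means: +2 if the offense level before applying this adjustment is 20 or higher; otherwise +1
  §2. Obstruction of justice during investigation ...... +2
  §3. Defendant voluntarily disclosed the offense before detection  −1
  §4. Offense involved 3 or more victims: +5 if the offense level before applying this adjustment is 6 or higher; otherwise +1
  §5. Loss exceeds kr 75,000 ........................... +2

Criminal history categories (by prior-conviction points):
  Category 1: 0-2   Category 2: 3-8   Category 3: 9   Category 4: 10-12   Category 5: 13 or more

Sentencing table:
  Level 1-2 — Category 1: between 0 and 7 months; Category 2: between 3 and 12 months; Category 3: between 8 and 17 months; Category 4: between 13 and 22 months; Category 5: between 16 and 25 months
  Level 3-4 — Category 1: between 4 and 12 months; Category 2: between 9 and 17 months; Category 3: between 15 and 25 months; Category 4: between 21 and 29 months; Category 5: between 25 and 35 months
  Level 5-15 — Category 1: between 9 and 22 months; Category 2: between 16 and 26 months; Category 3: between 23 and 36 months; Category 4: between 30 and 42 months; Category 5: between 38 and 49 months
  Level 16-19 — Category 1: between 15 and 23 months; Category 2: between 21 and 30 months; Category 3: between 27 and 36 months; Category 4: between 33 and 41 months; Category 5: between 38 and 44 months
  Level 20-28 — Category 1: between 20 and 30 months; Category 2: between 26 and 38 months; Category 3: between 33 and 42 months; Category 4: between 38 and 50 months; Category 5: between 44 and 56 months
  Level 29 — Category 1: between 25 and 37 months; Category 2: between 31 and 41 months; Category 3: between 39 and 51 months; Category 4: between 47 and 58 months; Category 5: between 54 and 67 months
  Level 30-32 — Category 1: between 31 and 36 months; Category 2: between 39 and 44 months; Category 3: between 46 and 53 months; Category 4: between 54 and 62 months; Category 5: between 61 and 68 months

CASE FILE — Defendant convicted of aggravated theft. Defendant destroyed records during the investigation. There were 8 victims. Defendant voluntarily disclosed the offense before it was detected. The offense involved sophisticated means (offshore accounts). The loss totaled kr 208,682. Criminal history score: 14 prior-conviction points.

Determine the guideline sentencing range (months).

Base offense level for aggravated theft: 25.
§1 applies (level before this adjustment is 25 ≥ 20, so +2): 25 + 2 = 27.
§2 applies: 27 + 2 = 29.
§3 applies: 29 − 1 = 28.
§4 applies (level before this adjustment is 28 ≥ 6, so +5): 28 + 5 = 33.
§5 applies: 33 + 2 = 35.
Level 35 exceeds the maximum of 32; capped at 32.
Final offense level: 32.
Criminal history: 14 prior points → Category 5 (13+).
Level 32 falls in the 30-32 band.
Grid: Level 30-32 × Category 5 = 61-68 months.

61-68 months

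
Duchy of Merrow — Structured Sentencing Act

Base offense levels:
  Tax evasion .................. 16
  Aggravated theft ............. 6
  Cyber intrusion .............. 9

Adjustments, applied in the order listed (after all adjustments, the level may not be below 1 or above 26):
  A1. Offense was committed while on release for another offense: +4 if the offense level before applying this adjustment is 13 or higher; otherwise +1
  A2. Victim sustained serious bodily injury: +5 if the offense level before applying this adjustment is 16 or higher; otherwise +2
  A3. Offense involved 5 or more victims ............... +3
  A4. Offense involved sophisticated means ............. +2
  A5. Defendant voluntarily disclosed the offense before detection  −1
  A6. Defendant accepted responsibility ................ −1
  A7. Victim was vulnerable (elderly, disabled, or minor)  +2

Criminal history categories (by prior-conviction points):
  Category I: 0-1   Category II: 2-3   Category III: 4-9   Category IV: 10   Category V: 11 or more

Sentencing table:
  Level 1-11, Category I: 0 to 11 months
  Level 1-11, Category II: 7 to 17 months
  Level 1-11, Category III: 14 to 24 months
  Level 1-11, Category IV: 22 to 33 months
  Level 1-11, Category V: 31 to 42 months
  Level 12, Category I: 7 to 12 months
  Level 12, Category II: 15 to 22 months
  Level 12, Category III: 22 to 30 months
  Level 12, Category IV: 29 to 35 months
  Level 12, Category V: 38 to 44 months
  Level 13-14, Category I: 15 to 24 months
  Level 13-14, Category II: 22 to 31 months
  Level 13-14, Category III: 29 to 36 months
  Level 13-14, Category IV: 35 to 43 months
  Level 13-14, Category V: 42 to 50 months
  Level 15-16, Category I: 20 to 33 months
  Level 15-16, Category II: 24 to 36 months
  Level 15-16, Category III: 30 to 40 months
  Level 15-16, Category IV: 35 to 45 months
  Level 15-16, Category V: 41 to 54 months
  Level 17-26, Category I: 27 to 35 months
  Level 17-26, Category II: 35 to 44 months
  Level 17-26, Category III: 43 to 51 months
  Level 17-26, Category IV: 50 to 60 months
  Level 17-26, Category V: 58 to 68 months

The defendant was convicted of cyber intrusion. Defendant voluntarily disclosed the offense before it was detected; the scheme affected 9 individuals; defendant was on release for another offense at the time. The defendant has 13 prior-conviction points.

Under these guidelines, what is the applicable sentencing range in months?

38-44 months

Base offense level for cyber intrusion: 9.
A1 applies (level before this adjustment is 9 < 13, so +1): 9 + 1 = 10.
A3 applies: 10 + 3 = 13.
A4 does not apply.
A5 applies: 13 − 1 = 12.
A6 does not apply.
Final offense level: 12.
Criminal history: 13 prior points → Category V (11+).
Level 12 falls in the 12 band.
Grid: Level 12 × Category V = 38-44 months.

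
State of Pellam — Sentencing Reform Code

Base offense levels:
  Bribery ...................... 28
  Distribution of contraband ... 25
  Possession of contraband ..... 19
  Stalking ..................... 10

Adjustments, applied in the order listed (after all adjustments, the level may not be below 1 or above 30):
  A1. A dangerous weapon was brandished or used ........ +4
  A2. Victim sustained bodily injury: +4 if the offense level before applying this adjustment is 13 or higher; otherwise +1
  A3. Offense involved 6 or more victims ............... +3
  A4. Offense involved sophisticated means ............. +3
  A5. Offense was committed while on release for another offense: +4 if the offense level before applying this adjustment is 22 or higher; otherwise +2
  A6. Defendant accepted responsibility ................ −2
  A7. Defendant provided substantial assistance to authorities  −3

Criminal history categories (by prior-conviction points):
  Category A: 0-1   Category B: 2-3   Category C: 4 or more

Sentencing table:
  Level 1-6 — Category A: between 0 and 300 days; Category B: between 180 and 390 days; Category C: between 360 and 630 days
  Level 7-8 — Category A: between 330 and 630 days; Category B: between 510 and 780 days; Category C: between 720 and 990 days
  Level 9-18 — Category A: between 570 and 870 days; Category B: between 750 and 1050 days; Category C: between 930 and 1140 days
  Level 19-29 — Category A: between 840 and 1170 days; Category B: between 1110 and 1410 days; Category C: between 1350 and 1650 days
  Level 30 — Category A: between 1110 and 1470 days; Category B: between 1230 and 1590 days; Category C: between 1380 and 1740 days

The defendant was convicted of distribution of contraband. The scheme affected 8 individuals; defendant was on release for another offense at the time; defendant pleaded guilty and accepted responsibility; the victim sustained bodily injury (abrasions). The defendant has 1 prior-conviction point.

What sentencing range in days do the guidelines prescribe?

1110-1470 days

Base offense level for distribution of contraband: 25.
A1 does not apply.
A2 applies (level before this adjustment is 25 ≥ 13, so +4): 25 + 4 = 29.
A3 applies: 29 + 3 = 32.
A4 does not apply.
A5 applies (level before this adjustment is 32 ≥ 22, so +4): 32 + 4 = 36.
A6 applies: 36 − 2 = 34.
A7 does not apply.
Level 34 exceeds the maximum of 30; capped at 30.
Final offense level: 30.
Criminal history: 1 prior point → Category A (0-1).
Level 30 falls in the 30 band.
Grid: Level 30 × Category A = 1110-1470 days.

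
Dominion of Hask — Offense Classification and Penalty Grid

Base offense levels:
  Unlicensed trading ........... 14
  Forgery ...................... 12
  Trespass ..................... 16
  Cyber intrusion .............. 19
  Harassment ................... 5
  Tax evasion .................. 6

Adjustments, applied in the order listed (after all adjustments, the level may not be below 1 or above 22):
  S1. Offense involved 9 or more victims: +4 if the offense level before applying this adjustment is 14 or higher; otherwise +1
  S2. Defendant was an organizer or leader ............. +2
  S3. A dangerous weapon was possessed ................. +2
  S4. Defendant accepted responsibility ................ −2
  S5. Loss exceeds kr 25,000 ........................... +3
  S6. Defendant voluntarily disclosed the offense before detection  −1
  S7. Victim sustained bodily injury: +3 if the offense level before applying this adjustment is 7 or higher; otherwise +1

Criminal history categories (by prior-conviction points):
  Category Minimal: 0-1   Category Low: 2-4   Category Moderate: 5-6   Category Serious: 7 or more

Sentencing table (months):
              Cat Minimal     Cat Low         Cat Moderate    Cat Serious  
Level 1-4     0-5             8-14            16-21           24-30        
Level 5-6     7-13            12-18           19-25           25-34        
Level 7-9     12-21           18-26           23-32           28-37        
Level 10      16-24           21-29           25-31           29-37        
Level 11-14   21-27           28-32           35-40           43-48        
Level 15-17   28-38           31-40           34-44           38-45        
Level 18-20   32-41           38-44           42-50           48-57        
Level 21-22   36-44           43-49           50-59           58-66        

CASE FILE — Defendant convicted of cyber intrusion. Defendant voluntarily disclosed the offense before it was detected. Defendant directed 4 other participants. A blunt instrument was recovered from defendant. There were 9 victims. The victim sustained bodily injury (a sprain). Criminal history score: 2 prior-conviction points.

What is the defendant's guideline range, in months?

43-49 months

Base offense level for cyber intrusion: 19.
S1 applies (level before this adjustment is 19 ≥ 14, so +4): 19 + 4 = 23.
S2 applies: 23 + 2 = 25.
S3 applies: 25 + 2 = 27.
S5 does not apply.
S6 applies: 27 − 1 = 26.
S7 applies (level before this adjustment is 26 ≥ 7, so +3): 26 + 3 = 29.
Level 29 exceeds the maximum of 22; capped at 22.
Final offense level: 22.
Criminal history: 2 prior points → Category Low (2-4).
Level 22 falls in the 21-22 band.
Grid: Level 21-22 × Category Low = 43-49 months.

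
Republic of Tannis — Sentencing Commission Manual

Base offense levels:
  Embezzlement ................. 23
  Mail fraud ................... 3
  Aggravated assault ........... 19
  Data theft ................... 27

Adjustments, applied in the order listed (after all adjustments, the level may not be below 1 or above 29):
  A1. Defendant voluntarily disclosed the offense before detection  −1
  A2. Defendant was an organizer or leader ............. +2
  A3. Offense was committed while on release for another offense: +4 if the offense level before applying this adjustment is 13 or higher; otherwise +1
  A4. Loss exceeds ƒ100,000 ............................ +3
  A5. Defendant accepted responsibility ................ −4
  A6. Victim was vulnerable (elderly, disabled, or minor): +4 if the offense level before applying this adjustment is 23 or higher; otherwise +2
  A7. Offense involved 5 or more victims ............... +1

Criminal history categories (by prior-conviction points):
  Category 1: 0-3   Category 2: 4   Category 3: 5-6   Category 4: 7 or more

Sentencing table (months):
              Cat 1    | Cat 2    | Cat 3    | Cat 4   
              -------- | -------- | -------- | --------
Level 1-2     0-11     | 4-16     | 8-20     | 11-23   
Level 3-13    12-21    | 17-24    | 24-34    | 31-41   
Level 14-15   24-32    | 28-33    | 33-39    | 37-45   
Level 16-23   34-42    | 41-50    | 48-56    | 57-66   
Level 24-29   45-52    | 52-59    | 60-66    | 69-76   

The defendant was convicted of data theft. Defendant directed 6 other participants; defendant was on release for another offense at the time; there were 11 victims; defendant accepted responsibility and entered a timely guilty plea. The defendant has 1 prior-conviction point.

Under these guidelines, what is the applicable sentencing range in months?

Base offense level for data theft: 27.
A2 applies: 27 + 2 = 29.
A3 applies (level before this adjustment is 29 ≥ 13, so +4): 29 + 4 = 33.
A5 applies: 33 − 4 = 29.
A6 does not apply.
A7 applies: 29 + 1 = 30.
Level 30 exceeds the maximum of 29; capped at 29.
Final offense level: 29.
Criminal history: 1 prior point → Category 1 (0-3).
Level 29 falls in the 24-29 band.
Grid: Level 24-29 × Category 1 = 45-52 months.

45-52 months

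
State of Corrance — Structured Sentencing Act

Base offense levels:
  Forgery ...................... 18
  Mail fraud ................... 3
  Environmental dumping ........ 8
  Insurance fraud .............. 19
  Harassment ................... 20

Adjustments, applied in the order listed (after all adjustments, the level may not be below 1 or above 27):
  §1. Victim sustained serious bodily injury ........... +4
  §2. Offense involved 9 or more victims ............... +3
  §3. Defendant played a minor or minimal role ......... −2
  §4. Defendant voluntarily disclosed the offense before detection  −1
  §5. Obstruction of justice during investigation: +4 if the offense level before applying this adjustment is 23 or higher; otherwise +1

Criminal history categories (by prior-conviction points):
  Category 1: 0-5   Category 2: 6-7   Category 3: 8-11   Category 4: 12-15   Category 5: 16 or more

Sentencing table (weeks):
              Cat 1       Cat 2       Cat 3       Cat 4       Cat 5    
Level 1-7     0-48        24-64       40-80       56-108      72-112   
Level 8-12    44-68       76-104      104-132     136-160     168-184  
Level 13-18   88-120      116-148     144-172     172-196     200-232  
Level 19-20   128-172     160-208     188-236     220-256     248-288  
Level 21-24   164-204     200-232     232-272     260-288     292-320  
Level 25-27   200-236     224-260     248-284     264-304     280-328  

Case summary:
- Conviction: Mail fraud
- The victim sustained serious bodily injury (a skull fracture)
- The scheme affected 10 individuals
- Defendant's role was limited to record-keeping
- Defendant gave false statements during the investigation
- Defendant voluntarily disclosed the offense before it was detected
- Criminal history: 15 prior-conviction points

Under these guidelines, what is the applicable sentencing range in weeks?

Base offense level for mail fraud: 3.
§1 applies: 3 + 4 = 7.
§2 applies: 7 + 3 = 10.
§3 applies: 10 − 2 = 8.
§4 applies: 8 − 1 = 7.
§5 applies (level before this adjustment is 7 < 23, so +1): 7 + 1 = 8.
Final offense level: 8.
Criminal history: 15 prior points → Category 4 (12-15).
Level 8 falls in the 8-12 band.
Grid: Level 8-12 × Category 4 = 136-160 weeks.

136-160 weeks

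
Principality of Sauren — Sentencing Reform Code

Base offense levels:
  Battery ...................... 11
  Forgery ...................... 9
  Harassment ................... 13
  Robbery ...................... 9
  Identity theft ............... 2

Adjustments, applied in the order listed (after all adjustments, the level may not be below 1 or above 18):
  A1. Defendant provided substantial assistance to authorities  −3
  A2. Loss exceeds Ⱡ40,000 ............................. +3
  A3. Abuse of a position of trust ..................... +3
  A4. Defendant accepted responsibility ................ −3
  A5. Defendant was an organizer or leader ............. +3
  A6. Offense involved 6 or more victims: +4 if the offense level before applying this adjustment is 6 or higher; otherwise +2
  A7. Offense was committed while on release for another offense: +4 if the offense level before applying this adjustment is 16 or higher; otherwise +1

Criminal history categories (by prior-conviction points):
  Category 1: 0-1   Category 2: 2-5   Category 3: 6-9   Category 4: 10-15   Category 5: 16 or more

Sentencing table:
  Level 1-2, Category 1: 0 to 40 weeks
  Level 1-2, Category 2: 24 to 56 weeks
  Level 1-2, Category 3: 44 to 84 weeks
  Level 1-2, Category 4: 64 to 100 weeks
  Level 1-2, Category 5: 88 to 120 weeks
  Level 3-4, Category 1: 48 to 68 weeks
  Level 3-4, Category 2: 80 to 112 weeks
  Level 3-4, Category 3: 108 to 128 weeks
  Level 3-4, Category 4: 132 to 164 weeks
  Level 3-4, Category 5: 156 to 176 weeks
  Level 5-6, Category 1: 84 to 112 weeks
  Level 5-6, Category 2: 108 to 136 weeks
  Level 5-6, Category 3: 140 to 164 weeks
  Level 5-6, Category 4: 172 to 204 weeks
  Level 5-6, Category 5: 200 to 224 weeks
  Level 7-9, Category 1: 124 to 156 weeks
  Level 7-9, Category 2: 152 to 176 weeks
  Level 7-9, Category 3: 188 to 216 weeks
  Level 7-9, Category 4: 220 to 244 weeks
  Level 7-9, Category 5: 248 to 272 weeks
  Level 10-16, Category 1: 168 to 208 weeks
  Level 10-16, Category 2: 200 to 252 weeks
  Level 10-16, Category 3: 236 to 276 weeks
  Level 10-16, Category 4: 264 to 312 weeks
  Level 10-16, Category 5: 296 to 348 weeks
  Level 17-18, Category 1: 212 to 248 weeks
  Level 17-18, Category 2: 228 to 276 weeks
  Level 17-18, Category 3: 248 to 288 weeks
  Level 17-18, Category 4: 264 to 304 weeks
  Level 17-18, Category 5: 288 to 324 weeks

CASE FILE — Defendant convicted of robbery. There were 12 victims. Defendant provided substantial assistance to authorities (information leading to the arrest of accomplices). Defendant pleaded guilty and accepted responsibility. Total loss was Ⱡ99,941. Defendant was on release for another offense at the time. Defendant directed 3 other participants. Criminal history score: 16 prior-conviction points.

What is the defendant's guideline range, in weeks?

296-348 weeks

Base offense level for robbery: 9.
A1 applies: 9 − 3 = 6.
A2 applies: 6 + 3 = 9.
A3 does not apply.
A4 applies: 9 − 3 = 6.
A5 applies: 6 + 3 = 9.
A6 applies (level before this adjustment is 9 ≥ 6, so +4): 9 + 4 = 13.
A7 applies (level before this adjustment is 13 < 16, so +1): 13 + 1 = 14.
Final offense level: 14.
Criminal history: 16 prior points → Category 5 (16+).
Level 14 falls in the 10-16 band.
Grid: Level 10-16 × Category 5 = 296-348 weeks.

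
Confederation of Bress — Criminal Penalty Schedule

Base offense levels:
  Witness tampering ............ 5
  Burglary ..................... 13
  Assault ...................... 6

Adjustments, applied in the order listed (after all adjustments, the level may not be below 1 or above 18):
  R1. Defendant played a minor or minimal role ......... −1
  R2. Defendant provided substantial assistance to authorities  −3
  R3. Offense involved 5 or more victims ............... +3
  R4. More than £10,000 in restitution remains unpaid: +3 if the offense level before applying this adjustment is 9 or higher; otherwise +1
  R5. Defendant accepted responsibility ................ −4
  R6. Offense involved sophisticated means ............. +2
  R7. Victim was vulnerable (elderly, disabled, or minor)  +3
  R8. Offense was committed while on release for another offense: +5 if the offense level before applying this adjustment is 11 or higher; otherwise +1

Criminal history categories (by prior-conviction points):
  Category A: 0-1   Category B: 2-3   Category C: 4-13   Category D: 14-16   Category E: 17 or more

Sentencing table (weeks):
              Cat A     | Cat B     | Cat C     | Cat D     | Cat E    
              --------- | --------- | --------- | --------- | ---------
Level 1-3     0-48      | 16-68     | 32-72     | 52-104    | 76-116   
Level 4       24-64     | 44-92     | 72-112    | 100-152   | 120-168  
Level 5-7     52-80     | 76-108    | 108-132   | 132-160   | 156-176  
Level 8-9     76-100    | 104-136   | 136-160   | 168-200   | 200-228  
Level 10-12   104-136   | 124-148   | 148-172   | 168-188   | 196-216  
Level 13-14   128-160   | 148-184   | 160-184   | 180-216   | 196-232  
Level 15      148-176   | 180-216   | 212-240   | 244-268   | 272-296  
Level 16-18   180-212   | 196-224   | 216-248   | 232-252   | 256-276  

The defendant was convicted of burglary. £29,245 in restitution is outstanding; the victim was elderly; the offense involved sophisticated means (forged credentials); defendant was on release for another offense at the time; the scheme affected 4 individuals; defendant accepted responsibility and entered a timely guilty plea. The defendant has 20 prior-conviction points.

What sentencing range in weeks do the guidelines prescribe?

Base offense level for burglary: 13.
R1 does not apply.
R4 applies (level before this adjustment is 13 ≥ 9, so +3): 13 + 3 = 16.
R5 applies: 16 − 4 = 12.
R6 applies: 12 + 2 = 14.
R7 applies: 14 + 3 = 17.
R8 applies (level before this adjustment is 17 ≥ 11, so +5): 17 + 5 = 22.
Level 22 exceeds the maximum of 18; capped at 18.
Final offense level: 18.
Criminal history: 20 prior points → Category E (17+).
Level 18 falls in the 16-18 band.
Grid: Level 16-18 × Category E = 256-276 weeks.

256-276 weeks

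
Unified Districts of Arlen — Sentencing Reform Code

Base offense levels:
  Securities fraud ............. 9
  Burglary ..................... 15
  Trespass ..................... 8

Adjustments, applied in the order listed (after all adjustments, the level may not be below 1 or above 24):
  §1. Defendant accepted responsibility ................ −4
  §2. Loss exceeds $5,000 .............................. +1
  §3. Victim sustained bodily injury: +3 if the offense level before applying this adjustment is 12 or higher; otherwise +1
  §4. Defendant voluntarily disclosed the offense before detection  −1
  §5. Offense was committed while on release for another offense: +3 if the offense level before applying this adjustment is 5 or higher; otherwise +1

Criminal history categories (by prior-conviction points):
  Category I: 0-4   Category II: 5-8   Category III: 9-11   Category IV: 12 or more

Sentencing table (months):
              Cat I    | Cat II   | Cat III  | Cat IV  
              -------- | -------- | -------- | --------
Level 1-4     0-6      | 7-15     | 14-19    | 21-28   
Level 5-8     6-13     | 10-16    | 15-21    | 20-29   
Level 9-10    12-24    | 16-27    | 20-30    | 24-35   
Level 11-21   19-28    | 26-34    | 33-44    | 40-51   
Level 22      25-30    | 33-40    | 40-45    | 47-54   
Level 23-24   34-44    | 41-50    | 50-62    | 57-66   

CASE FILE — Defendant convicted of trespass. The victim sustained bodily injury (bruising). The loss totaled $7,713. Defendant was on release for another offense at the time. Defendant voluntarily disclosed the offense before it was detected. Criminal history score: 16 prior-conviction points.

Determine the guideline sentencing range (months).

Base offense level for trespass: 8.
§2 applies: 8 + 1 = 9.
§3 applies (level before this adjustment is 9 < 12, so +1): 9 + 1 = 10.
§4 applies: 10 − 1 = 9.
§5 applies (level before this adjustment is 9 ≥ 5, so +3): 9 + 3 = 12.
Final offense level: 12.
Criminal history: 16 prior points → Category IV (12+).
Level 12 falls in the 11-21 band.
Grid: Level 11-21 × Category IV = 40-51 months.

40-51 months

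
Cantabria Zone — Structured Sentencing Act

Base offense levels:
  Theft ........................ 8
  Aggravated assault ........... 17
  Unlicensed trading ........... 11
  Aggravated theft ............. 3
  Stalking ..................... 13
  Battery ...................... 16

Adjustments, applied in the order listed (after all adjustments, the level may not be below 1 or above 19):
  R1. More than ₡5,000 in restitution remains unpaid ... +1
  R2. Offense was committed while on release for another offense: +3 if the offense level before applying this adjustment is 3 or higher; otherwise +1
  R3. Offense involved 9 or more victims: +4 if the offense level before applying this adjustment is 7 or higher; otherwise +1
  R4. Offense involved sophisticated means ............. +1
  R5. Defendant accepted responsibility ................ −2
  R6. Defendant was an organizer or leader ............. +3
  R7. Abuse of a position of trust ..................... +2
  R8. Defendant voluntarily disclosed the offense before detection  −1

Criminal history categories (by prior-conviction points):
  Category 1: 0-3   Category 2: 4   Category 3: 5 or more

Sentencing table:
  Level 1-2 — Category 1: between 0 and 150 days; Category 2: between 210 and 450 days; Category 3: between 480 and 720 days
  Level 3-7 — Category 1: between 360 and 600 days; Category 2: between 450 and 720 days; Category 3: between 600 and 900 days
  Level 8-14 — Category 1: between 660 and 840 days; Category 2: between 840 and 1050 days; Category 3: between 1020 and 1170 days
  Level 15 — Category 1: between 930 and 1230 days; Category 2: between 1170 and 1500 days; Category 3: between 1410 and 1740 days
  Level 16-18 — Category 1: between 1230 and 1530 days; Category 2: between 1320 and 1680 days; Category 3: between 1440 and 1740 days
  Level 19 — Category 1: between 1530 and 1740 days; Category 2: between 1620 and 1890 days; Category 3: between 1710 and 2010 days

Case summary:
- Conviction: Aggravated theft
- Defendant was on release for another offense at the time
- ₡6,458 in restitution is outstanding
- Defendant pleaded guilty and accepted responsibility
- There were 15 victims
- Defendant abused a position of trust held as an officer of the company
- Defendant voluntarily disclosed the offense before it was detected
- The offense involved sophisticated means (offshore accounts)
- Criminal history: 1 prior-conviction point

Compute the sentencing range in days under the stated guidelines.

660-840 days

Base offense level for aggravated theft: 3.
R1 applies: 3 + 1 = 4.
R2 applies (level before this adjustment is 4 ≥ 3, so +3): 4 + 3 = 7.
R3 applies (level before this adjustment is 7 ≥ 7, so +4): 7 + 4 = 11.
R4 applies: 11 + 1 = 12.
R5 applies: 12 − 2 = 10.
R6 does not apply.
R7 applies: 10 + 2 = 12.
R8 applies: 12 − 1 = 11.
Final offense level: 11.
Criminal history: 1 prior point → Category 1 (0-3).
Level 11 falls in the 8-14 band.
Grid: Level 8-14 × Category 1 = 660-840 days.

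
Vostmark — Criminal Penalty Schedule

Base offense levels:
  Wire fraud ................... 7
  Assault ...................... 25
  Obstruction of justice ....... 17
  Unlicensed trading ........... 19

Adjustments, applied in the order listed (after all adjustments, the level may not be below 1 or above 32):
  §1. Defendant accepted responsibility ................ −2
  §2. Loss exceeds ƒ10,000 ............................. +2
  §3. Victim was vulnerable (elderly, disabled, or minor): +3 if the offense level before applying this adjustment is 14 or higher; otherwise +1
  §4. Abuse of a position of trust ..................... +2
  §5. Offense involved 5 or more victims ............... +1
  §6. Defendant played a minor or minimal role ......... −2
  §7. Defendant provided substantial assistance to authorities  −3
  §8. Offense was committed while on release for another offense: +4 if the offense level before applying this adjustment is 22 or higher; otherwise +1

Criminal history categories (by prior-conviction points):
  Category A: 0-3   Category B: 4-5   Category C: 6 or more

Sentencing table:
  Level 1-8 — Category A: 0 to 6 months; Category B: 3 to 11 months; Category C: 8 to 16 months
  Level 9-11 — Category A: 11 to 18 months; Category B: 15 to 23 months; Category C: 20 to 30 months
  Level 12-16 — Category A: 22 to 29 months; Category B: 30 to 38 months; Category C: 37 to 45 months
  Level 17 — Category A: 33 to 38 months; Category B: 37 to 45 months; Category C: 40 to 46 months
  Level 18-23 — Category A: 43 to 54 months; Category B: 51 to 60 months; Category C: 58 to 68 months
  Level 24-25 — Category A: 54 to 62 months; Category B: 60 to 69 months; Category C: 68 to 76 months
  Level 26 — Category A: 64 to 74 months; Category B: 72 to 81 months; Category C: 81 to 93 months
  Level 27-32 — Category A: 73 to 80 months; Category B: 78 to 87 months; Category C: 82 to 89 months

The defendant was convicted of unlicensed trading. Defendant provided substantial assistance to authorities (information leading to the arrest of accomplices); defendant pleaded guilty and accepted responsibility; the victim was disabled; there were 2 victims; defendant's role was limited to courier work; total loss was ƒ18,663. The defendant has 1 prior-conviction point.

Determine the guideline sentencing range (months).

Base offense level for unlicensed trading: 19.
§1 applies: 19 − 2 = 17.
§2 applies: 17 + 2 = 19.
§3 applies (level before this adjustment is 19 ≥ 14, so +3): 19 + 3 = 22.
§4 does not apply.
§6 applies: 22 − 2 = 20.
§7 applies: 20 − 3 = 17.
Final offense level: 17.
Criminal history: 1 prior point → Category A (0-3).
Level 17 falls in the 17 band.
Grid: Level 17 × Category A = 33-38 months.

33-38 months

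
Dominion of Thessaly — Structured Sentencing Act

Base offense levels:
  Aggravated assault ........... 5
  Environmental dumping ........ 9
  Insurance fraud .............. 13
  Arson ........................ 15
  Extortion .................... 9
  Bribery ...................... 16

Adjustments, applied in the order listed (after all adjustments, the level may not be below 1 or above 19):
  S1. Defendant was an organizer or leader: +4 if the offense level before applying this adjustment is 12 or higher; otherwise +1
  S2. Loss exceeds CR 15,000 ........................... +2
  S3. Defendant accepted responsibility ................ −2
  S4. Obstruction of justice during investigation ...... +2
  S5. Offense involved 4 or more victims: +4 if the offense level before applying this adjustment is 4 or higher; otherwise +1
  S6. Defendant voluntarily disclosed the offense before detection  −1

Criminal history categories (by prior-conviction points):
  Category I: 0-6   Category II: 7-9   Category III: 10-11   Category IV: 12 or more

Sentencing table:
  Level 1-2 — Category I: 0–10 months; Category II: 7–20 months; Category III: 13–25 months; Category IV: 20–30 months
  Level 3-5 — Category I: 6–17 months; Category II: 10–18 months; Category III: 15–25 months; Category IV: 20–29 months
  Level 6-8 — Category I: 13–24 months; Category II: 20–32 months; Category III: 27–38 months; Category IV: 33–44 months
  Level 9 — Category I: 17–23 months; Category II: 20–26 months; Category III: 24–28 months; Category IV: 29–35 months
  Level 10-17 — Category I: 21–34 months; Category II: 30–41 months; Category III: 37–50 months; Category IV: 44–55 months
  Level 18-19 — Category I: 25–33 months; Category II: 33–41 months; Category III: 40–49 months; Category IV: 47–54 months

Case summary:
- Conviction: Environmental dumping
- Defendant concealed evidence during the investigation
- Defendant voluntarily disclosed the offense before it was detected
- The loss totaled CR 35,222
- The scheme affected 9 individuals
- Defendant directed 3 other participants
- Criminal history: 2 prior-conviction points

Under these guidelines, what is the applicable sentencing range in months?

21-34 months

Base offense level for environmental dumping: 9.
S1 applies (level before this adjustment is 9 < 12, so +1): 9 + 1 = 10.
S2 applies: 10 + 2 = 12.
S4 applies: 12 + 2 = 14.
S5 applies (level before this adjustment is 14 ≥ 4, so +4): 14 + 4 = 18.
S6 applies: 18 − 1 = 17.
Final offense level: 17.
Criminal history: 2 prior points → Category I (0-6).
Level 17 falls in the 10-17 band.
Grid: Level 10-17 × Category I = 21-34 months.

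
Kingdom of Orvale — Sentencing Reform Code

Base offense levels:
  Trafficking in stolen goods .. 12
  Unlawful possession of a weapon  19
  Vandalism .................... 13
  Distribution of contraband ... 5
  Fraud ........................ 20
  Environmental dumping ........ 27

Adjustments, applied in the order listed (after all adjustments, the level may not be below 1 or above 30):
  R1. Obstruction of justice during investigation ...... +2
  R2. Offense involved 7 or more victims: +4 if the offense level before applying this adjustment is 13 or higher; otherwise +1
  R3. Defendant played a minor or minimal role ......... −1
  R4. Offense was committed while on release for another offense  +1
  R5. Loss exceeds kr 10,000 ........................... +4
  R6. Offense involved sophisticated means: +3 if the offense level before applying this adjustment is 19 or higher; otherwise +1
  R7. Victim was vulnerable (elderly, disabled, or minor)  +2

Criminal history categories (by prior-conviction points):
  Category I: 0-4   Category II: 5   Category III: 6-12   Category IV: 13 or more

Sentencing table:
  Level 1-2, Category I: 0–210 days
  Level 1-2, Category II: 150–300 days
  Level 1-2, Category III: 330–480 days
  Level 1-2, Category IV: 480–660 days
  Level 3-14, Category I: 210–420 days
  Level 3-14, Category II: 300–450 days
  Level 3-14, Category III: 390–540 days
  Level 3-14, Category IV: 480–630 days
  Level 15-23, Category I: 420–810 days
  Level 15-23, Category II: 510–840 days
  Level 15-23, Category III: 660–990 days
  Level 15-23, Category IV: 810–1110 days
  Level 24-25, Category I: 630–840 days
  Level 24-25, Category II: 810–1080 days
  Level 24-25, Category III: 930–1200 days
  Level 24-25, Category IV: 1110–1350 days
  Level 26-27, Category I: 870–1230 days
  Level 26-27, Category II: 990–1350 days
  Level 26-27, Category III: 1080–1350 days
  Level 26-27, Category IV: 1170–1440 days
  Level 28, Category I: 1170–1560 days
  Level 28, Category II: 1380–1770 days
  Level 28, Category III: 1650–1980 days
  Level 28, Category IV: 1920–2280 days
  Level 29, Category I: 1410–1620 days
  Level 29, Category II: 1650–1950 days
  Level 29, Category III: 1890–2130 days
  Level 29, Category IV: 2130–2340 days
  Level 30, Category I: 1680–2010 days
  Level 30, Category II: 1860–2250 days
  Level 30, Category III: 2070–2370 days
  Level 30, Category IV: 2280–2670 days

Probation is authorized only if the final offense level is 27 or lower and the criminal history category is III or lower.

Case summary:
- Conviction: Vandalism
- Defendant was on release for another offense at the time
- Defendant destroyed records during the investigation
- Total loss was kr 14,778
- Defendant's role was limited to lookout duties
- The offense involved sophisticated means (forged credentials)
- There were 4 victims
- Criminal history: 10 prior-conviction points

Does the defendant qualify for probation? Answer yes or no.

Yes

Base offense level for vandalism: 13.
R1 applies: 13 + 2 = 15.
R2 does not apply.
R3 applies: 15 − 1 = 14.
R4 applies: 14 + 1 = 15.
R5 applies: 15 + 4 = 19.
R6 applies (level before this adjustment is 19 ≥ 19, so +3): 19 + 3 = 22.
Final offense level: 22.
Criminal history: 10 prior points → Category III (6-12).
Level 22 falls in the 15-23 band.
Grid: Level 15-23 × Category III = 660-990 days.
Probation check: level 22 ≤ 27 and category III ≤ III → eligible.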